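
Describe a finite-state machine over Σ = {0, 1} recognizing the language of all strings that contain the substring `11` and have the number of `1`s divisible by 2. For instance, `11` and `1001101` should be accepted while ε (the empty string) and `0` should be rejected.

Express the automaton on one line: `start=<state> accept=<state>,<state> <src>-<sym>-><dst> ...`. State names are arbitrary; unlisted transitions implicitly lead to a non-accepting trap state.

start=A accept=D A-0->A A-1->B B-0->C B-1->D C-0->C C-1->E D-0->D D-1->F E-0->A E-1->F F-0->F F-1->D

Build one automaton per condition and run them in lockstep. The first has 3 states tracking whether and how much of `11` has been seen; the second has 2 states tracking the count of `1`s modulo 2. A product state is a pair (one from each), accepting exactly when both do.
6 states suffice.
       0  1 
>  A   A  B 
   B   C  D 
   C   C  E 
 * D   D  F 
   E   A  F 
   F   F  D 
(> = start, * = accepting)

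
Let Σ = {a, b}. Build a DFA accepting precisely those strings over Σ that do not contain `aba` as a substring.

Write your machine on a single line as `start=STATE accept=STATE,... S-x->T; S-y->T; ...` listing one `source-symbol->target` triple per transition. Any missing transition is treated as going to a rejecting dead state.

Track partial matches of the forbidden pattern `aba`. State S3 is a dead state reached once `aba` has occurred; every other state accepts. S0 means no part of `aba` is currently matched.
With 4 states:
        a   b  
>* S0   S1  S0 
 * S1   S1  S2 
 * S2   S3  S0 
   S3   S3  S3 
(> = start, * = accepting)

start=S0; accept=S0,S1,S2; S0-a->S1; S0-b->S0; S1-a->S1; S1-b->S2; S2-a->S3; S2-b->S0; S3-a->S3; S3-b->S3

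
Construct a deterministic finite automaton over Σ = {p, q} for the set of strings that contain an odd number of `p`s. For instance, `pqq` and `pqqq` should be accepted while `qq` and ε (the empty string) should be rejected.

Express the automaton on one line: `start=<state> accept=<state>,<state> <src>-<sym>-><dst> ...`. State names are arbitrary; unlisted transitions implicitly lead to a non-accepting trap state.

The only thing that matters is how many `p`s have appeared, reduced mod 2. Use one state per residue: A for 0, …, B for 1. Reading `p` moves to the next residue; anything else stays put. B is accepting.
With 2 states:
       p  q 
>  A   B  A 
 * B   A  B 
(> = start, * = accepting)

start=A accept=B A-p->B A-q->A B-p->A B-q->B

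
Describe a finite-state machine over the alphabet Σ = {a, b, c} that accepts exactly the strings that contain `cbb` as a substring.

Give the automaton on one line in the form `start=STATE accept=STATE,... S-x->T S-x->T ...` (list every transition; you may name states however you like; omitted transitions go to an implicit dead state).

start=q0 accept=q3 q0-a->q0 q0-b->q0 q0-c->q1 q1-a->q0 q1-b->q2 q1-c->q1 q2-a->q0 q2-b->q3 q2-c->q1 q3-a->q3 q3-b->q3 q3-c->q3

Track how much of `cbb` has been matched so far: state q0 is no progress, q3 is the absorbing accept state reached once `cbb` has occurred. Intermediate states record partial matches; on a mismatch, fall back to the longest reusable overlap.
A 4-state machine:
        a   b   c  
>  q0   q0  q0  q1 
   q1   q0  q2  q1 
   q2   q0  q3  q1 
 * q3   q3  q3  q3 
(> = start, * = accepting)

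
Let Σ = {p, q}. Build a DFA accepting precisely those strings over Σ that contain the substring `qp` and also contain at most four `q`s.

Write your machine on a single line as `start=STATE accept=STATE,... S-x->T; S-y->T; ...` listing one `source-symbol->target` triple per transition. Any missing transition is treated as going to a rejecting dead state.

Build one automaton per condition and run them in lockstep. The first has 3 states tracking whether and how much of `qp` has been seen; the second has 6 states tracking the count of `q`s, saturating at 5. A product state is a pair (one from each), accepting exactly when both do.
With 11 states:
       p  q 
>  A   A  B 
   B   C  D 
 * C   C  E 
   D   E  F 
 * E   E  G 
   F   G  H 
 * G   G  I 
   H   I  J 
 * I   I  K 
   J   K  J 
   K   K  K 
(> = start, * = accepting)

start=A; accept=C,E,G,I; A-p->A; A-q->B; B-p->C; B-q->D; C-p->C; C-q->E; D-p->E; D-q->F; E-p->E; E-q->G; F-p->G; F-q->H; G-p->G; G-q->I; H-p->I; H-q->J; I-p->I; I-q->K; J-p->K; J-q->J; K-p->K; K-q->K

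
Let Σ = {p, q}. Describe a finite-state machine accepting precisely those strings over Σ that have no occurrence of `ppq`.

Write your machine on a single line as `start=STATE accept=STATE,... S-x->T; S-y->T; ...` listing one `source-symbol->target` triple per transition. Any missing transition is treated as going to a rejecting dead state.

start=s0; accept=s0,s1,s2; s0-p->s1; s0-q->s0; s1-p->s2; s1-q->s0; s2-p->s2; s2-q->s3; s3-p->s3; s3-q->s3

This is the complement of 'contains `ppq`'. Use the same substring-matching states — s0 through s3 holding how much of `ppq` has just been matched — but flip the accepting set: everything except the trap s3 accepts.
A 4-state machine:
        p   q  
>* s0   s1  s0 
 * s1   s2  s0 
 * s2   s2  s3 
   s3   s3  s3 
(> = start, * = accepting)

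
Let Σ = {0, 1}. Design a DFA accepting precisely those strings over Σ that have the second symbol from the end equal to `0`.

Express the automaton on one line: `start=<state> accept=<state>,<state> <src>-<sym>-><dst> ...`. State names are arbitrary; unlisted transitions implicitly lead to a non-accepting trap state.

start=S0 accept=S3,S4 S0-0->S1 S0-1->S2 S1-0->S3 S1-1->S4 S2-0->S5 S2-1->S6 S3-0->S3 S3-1->S4 S4-0->S5 S4-1->S6 S5-0->S3 S5-1->S4 S6-0->S5 S6-1->S6

Because acceptance depends on a position counted from the end, the machine has to buffer the most recent 2 symbols. Make each state the string of the last up-to-2 symbols read; on input `x` shift the window left and append `x`. Accept when the buffered window has length 2 and begins with `0`.
        0   1  
>  S0   S1  S2 
   S1   S3  S4 
   S2   S5  S6 
 * S3   S3  S4 
 * S4   S5  S6 
   S5   S3  S4 
   S6   S5  S6 
(> = start, * = accepting)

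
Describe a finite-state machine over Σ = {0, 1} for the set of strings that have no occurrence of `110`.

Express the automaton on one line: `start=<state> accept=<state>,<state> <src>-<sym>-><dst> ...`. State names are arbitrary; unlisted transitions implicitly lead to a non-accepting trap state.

start=A accept=A,B,C A-0->A A-1->B B-0->A B-1->C C-0->D C-1->C D-0->D D-1->D

Track partial matches of the forbidden pattern `110`. State D is a dead state reached once `110` has occurred; every other state accepts. A means no part of `110` is currently matched.
4 states suffice.
       0  1 
>* A   A  B 
 * B   A  C 
 * C   D  C 
   D   D  D 
(> = start, * = accepting)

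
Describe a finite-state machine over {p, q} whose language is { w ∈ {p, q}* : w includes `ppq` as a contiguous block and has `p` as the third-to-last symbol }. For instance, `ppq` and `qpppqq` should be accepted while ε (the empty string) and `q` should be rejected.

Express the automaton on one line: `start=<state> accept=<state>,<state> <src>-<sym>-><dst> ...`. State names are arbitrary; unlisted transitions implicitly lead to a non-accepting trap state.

Run two small machines in parallel and take their product. One (4 states) tracks whether and how much of `ppq` has been seen; the other (15 states) tracks the last 3 symbols read. Each combined state is a pair, one component from each; accept when both components accept.
With 22 states:
       p  q 
>  A   B  C 
   B   D  E 
   C   F  G 
   D   H  I 
   E   J  K 
   F   L  M 
   G   N  O 
   H   H  I 
 * I   P  Q 
   J   L  M 
   K   N  O 
   L   H  I 
   M   J  K 
   N   L  M 
   O   N  O 
 * P   R  S 
 * Q   T  U 
   R   V  I 
   S   P  Q 
   T   R  S 
   U   T  U 
 * V   V  I 
(> = start, * = accepting)

start=A accept=I,P,Q,V A-p->B A-q->C B-p->D B-q->E C-p->F C-q->G D-p->H D-q->I E-p->J E-q->K F-p->L F-q->M G-p->N G-q->O H-p->H H-q->I I-p->P I-q->Q J-p->L J-q->M K-p->N K-q->O L-p->H L-q->I M-p->J M-q->K N-p->L N-q->M O-p->N O-q->O P-p->R P-q->S Q-p->T Q-q->U R-p->V R-q->I S-p->P S-q->Q T-p->R T-q->S U-p->T U-q->U V-p->V V-q->I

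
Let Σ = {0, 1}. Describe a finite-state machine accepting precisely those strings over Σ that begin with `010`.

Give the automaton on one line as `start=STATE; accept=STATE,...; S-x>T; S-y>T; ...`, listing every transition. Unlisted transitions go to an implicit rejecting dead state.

Walk along `010` while the input agrees: from S0 take `0` to S1, and so on. Any deviation drops to the rejecting sink S4. Once S3 is reached the prefix is confirmed and every continuation is accepted.
With 5 states:
        0   1  
>  S0   S1  S4 
   S1   S4  S2 
   S2   S3  S4 
 * S3   S3  S3 
   S4   S4  S4 
(> = start, * = accepting)

start=S0; accept=S3; S0-0>S1; S0-1>S4; S1-0>S4; S1-1>S2; S2-0>S3; S2-1>S4; S3-0>S3; S3-1>S3; S4-0>S4; S4-1>S4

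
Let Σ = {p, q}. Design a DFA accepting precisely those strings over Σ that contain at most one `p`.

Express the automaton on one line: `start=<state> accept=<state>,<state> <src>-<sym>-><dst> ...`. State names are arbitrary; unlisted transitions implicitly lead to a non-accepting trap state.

start=S0 accept=S0,S1 S0-p->S1 S0-q->S0 S1-p->S2 S1-q->S1 S2-p->S2 S2-q->S2

Only the number of `p`s matters, and only up to 2. Make a chain S0 → S1 → S2 advanced by each `p` (with S2 absorbing); every other symbol self-loops. The accepting set is {S0, S1}.
        p   q  
>* S0   S1  S0 
 * S1   S2  S1 
   S2   S2  S2 
(> = start, * = accepting)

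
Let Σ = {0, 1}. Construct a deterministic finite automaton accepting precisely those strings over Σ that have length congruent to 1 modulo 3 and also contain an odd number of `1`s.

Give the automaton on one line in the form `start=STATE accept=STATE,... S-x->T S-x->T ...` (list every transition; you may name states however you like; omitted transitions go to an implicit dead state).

Run two small machines in parallel and take their product. The first has 3 states tracking the input length modulo 3; the second has 2 states tracking the count of `1`s modulo 2. A product state is a pair (one from each), accepting exactly when both do.
6 states suffice.
        0   1  
>  q0   q1  q2 
   q1   q3  q4 
 * q2   q4  q3 
   q3   q0  q5 
   q4   q5  q0 
   q5   q2  q1 
(> = start, * = accepting)

start=q0 accept=q2 q0-0->q1 q0-1->q2 q1-0->q3 q1-1->q4 q2-0->q4 q2-1->q3 q3-0->q0 q3-1->q5 q4-0->q5 q4-1->q0 q5-0->q2 q5-1->q1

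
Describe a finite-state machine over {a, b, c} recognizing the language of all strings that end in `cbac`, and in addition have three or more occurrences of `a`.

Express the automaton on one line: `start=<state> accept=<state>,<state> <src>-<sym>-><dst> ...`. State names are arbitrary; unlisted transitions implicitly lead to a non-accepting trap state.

start=q0 accept=q6 q0-a->q1 q0-b->q0 q0-c->q0 q1-a->q2 q1-b->q1 q1-c->q1 q2-a->q2 q2-b->q2 q2-c->q3 q3-a->q2 q3-b->q4 q3-c->q3 q4-a->q5 q4-b->q2 q4-c->q3 q5-a->q2 q5-b->q2 q5-c->q6 q6-a->q2 q6-b->q4 q6-c->q3

Handle the two conditions separately and then intersect. The first has 5 states tracking how much of the suffix `cbac` has currently been matched; the second has 5 states tracking the count of `a`s, saturating at 4. A product state is a pair (one from each), accepting exactly when both do. Minimizing collapses redundant product states.
7 states suffice.
        a   b   c  
>  q0   q1  q0  q0 
   q1   q2  q1  q1 
   q2   q2  q2  q3 
   q3   q2  q4  q3 
   q4   q5  q2  q3 
   q5   q2  q2  q6 
 * q6   q2  q4  q3 
(> = start, * = accepting)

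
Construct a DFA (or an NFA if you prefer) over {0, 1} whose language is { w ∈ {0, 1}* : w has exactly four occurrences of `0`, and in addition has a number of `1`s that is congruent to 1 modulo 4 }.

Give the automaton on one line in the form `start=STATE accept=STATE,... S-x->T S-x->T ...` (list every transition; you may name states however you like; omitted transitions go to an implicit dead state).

start=q0 accept=q15 q0-0->q1 q0-1->q2 q1-0->q3 q1-1->q4 q2-0->q4 q2-1->q5 q3-0->q6 q3-1->q7 q4-0->q7 q4-1->q8 q5-0->q8 q5-1->q9 q6-0->q10 q6-1->q11 q7-0->q11 q7-1->q12 q8-0->q12 q8-1->q13 q9-0->q13 q9-1->q0 q10-0->q14 q10-1->q15 q11-0->q15 q11-1->q16 q12-0->q16 q12-1->q17 q13-0->q17 q13-1->q1 q14-0->q14 q14-1->q14 q15-0->q14 q15-1->q18 q16-0->q18 q16-1->q19 q17-0->q19 q17-1->q3 q18-0->q14 q18-1->q20 q19-0->q20 q19-1->q6 q20-0->q14 q20-1->q10

Handle the two conditions separately and then intersect. One (6 states) tracks the count of `0`s, saturating at 5; the other (4 states) tracks the count of `1`s modulo 4. Each combined state is a pair, one component from each; accept when both components accept. After merging equivalent states the machine shrinks.
A 21-state machine:
          0    1  
>  q0     q1   q2 
   q1     q3   q4 
   q2     q4   q5 
   q3     q6   q7 
   q4     q7   q8 
   q5     q8   q9 
   q6    q10  q11 
   q7    q11  q12 
   q8    q12  q13 
   q9    q13   q0 
   q10   q14  q15 
   q11   q15  q16 
   q12   q16  q17 
   q13   q17   q1 
   q14   q14  q14 
 * q15   q14  q18 
   q16   q18  q19 
   q17   q19   q3 
   q18   q14  q20 
   q19   q20   q6 
   q20   q14  q10 
(> = start, * = accepting)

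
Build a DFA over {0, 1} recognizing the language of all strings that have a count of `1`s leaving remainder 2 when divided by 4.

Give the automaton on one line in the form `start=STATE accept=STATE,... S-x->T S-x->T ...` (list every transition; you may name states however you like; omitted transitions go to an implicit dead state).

The only thing that matters is how many `1`s have appeared, reduced mod 4. Use one state per residue: A for 0, …, D for 3. Reading `1` moves to the next residue; anything else stays put. C is accepting.
A 4-state machine:
       0  1 
>  A   A  B 
   B   B  C 
 * C   C  D 
   D   D  A 
(> = start, * = accepting)

start=A accept=C A-0->A A-1->B B-0->B B-1->C C-0->C C-1->D D-0->D D-1->A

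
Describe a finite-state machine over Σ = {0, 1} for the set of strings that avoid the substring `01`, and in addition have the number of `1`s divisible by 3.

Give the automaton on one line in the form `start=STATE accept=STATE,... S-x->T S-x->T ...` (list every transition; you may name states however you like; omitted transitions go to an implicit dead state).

start=s0 accept=s0,s1 s0-0->s1 s0-1->s2 s1-0->s1 s1-1->s3 s2-0->s3 s2-1->s4 s3-0->s3 s3-1->s3 s4-0->s3 s4-1->s0

Handle the two conditions separately and then intersect. The first has 3 states tracking partial matches of the forbidden pattern `01`; the second has 3 states tracking the count of `1`s modulo 3. A product state is a pair (one from each), accepting exactly when both do. Equivalent product states are then merged.
A 5-state machine:
        0   1  
>* s0   s1  s2 
 * s1   s1  s3 
   s2   s3  s4 
   s3   s3  s3 
   s4   s3  s0 
(> = start, * = accepting)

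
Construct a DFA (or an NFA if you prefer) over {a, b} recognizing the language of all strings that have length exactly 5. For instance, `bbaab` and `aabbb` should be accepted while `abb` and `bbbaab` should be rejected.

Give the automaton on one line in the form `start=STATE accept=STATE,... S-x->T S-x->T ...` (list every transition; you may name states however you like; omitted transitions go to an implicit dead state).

start=q0 accept=q5 q0-a->q1 q0-b->q1 q1-a->q2 q1-b->q2 q2-a->q3 q2-b->q3 q3-a->q4 q3-b->q4 q4-a->q5 q4-b->q5 q5-a->q6 q5-b->q6 q6-a->q6 q6-b->q6

We only need to distinguish lengths 0, 1, …, 5, and '>5'. Chain q0 → q1 → q2 → q3 → q4 → q5 → q6 on every symbol, with q6 looping. Accepting states: {q5}.
7 states suffice.
        a   b  
>  q0   q1  q1 
   q1   q2  q2 
   q2   q3  q3 
   q3   q4  q4 
   q4   q5  q5 
 * q5   q6  q6 
   q6   q6  q6 
(> = start, * = accepting)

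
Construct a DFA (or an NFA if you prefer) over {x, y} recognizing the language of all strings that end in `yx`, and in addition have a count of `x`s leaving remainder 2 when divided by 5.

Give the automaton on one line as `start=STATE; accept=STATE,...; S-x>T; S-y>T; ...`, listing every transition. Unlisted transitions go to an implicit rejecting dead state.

Run two small machines in parallel and take their product. One (3 states) tracks how much of the suffix `yx` has currently been matched; the other (5 states) tracks the count of `x`s modulo 5. Each combined state is a pair, one component from each; accept when both components accept. After merging equivalent states the machine shrinks.
A 7-state machine:
        x   y  
>  s0   s1  s0 
   s1   s2  s3 
   s2   s4  s2 
   s3   s5  s3 
   s4   s6  s4 
 * s5   s4  s2 
   s6   s0  s6 
(> = start, * = accepting)

start=s0; accept=s5; s0-x>s1; s0-y>s0; s1-x>s2; s1-y>s3; s2-x>s4; s2-y>s2; s3-x>s5; s3-y>s3; s4-x>s6; s4-y>s4; s5-x>s4; s5-y>s2; s6-x>s0; s6-y>s6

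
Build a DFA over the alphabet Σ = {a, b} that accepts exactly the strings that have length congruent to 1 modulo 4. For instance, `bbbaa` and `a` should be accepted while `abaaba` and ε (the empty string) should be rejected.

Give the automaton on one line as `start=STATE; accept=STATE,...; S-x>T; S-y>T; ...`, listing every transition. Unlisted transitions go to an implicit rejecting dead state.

Only the length mod 4 matters, so use a 4-cycle: from any state, every input symbol moves to the next state, wrapping q3 back to q0. Mark q1 accepting.
A 4-state machine:
        a   b  
>  q0   q1  q1 
 * q1   q2  q2 
   q2   q3  q3 
   q3   q0  q0 
(> = start, * = accepting)

start=q0; accept=q1; q0-a>q1; q0-b>q1; q1-a>q2; q1-b>q2; q2-a>q3; q2-b>q3; q3-a>q0; q3-b>q0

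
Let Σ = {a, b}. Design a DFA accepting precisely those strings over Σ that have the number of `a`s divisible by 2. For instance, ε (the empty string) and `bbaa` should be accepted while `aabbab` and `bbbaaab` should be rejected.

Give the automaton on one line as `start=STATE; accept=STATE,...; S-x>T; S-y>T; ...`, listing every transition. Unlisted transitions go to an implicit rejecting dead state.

start=S0; accept=S0; S0-a>S1; S0-b>S0; S1-a>S0; S1-b>S1

Keep the running count of `a`s modulo 2: each `a` advances along the cycle S0 → S1 → S0 while other symbols loop. Accept at S0.
        a   b  
>* S0   S1  S0 
   S1   S0  S1 
(> = start, * = accepting)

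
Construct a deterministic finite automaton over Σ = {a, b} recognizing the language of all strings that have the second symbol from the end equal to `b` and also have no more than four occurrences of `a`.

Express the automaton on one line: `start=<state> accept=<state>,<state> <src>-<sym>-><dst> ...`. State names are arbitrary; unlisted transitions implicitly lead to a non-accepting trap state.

Run two small machines in parallel and take their product. One (7 states) tracks the last 2 symbols read; the other (6 states) tracks the count of `a`s, saturating at 5. Each combined state is a pair, one component from each; accept when both components accept.
With 23 states:
          a    b  
>  q0     q1   q2 
   q1     q3   q4 
   q2     q5   q6 
   q3     q7   q8 
   q4     q9  q10 
 * q5     q3   q4 
 * q6     q5   q6 
   q7    q11  q12 
   q8    q13  q14 
 * q9     q7   q8 
 * q10    q9  q10 
   q11   q15  q16 
   q12   q17  q18 
 * q13   q11  q12 
 * q14   q13  q14 
   q15   q15  q19 
   q16   q20  q21 
 * q17   q15  q16 
 * q18   q17  q18 
   q19   q20  q22 
   q20   q15  q19 
 * q21   q20  q21 
   q22   q20  q22 
(> = start, * = accepting)

start=q0 accept=q5,q6,q9,q10,q13,q14,q17,q18,q21 q0-a->q1 q0-b->q2 q1-a->q3 q1-b->q4 q2-a->q5 q2-b->q6 q3-a->q7 q3-b->q8 q4-a->q9 q4-b->q10 q5-a->q3 q5-b->q4 q6-a->q5 q6-b->q6 q7-a->q11 q7-b->q12 q8-a->q13 q8-b->q14 q9-a->q7 q9-b->q8 q10-a->q9 q10-b->q10 q11-a->q15 q11-b->q16 q12-a->q17 q12-b->q18 q13-a->q11 q13-b->q12 q14-a->q13 q14-b->q14 q15-a->q15 q15-b->q19 q16-a->q20 q16-b->q21 q17-a->q15 q17-b->q16 q18-a->q17 q18-b->q18 q19-a->q20 q19-b->q22 q20-a->q15 q20-b->q19 q21-a->q20 q21-b->q21 q22-a->q20 q22-b->q22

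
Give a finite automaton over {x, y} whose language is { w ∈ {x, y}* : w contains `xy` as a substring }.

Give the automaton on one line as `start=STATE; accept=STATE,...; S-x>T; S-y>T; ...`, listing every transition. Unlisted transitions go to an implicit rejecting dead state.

start=s0; accept=s2; s0-x>s1; s0-y>s0; s1-x>s1; s1-y>s2; s2-x>s2; s2-y>s2

Track how much of `xy` has been matched so far: state s0 is no progress, s2 is the absorbing accept state reached once `xy` has occurred. Intermediate states record partial matches; on a mismatch, fall back to the longest reusable overlap.
With 3 states:
        x   y  
>  s0   s1  s0 
   s1   s1  s2 
 * s2   s2  s2 
(> = start, * = accepting)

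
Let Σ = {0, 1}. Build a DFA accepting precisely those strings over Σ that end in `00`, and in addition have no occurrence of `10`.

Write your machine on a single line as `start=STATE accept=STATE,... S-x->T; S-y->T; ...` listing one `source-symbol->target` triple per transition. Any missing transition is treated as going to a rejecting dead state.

Run two small machines in parallel and take their product. The first has 3 states tracking how much of the suffix `00` has currently been matched; the second has 3 states tracking partial matches of the forbidden pattern `10`. A product state is a pair (one from each), accepting exactly when both do. Equivalent product states are then merged.
With 4 states:
        0   1  
>  q0   q1  q2 
   q1   q3  q2 
   q2   q2  q2 
 * q3   q3  q2 
(> = start, * = accepting)

start=q0; accept=q3; q0-0->q1; q0-1->q2; q1-0->q3; q1-1->q2; q2-0->q2; q2-1->q2; q3-0->q3; q3-1->q2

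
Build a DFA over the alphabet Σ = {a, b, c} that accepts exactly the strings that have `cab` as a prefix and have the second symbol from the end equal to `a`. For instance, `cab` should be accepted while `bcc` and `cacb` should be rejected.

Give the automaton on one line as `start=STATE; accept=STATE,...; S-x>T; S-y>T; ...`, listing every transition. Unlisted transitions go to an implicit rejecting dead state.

start=q0; accept=q4,q7; q0-a>q1; q0-b>q1; q0-c>q2; q1-a>q1; q1-b>q1; q1-c>q1; q2-a>q3; q2-b>q1; q2-c>q1; q3-a>q1; q3-b>q4; q3-c>q1; q4-a>q5; q4-b>q6; q4-c>q6; q5-a>q7; q5-b>q4; q5-c>q4; q6-a>q5; q6-b>q6; q6-c>q6; q7-a>q7; q7-b>q4; q7-c>q4

Handle the two conditions separately and then intersect. The first has 5 states tracking whether the input so far still matches the prefix `cab`; the second has 13 states tracking the last 2 symbols read. A product state is a pair (one from each), accepting exactly when both do. Equivalent product states are then merged.
8 states suffice.
        a   b   c  
>  q0   q1  q1  q2 
   q1   q1  q1  q1 
   q2   q3  q1  q1 
   q3   q1  q4  q1 
 * q4   q5  q6  q6 
   q5   q7  q4  q4 
   q6   q5  q6  q6 
 * q7   q7  q4  q4 
(> = start, * = accepting)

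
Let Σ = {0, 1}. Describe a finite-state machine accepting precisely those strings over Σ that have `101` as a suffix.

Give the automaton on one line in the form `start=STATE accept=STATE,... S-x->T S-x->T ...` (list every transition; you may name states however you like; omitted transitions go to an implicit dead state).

Remember how much of `101` the current input suffix matches. State s0 means no match yet; s1 means the last symbol is `1`; s2 means the last 2 symbols are `10`; s3 means the last 3 symbols are `101`. Only s3 accepts. On a mismatch, fall back to the longest proper suffix that is still a prefix of `101`.
A 4-state machine:
        0   1  
>  s0   s0  s1 
   s1   s2  s1 
   s2   s0  s3 
 * s3   s2  s1 
(> = start, * = accepting)

start=s0 accept=s3 s0-0->s0 s0-1->s1 s1-0->s2 s1-1->s1 s2-0->s0 s2-1->s3 s3-0->s2 s3-1->s1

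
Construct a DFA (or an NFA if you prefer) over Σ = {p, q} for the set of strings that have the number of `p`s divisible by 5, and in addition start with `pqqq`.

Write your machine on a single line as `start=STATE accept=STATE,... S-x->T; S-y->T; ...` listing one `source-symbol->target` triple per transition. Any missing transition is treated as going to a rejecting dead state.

start=s0; accept=s9; s0-p->s1; s0-q->s2; s1-p->s2; s1-q->s3; s2-p->s2; s2-q->s2; s3-p->s2; s3-q->s4; s4-p->s2; s4-q->s5; s5-p->s6; s5-q->s5; s6-p->s7; s6-q->s6; s7-p->s8; s7-q->s7; s8-p->s9; s8-q->s8; s9-p->s5; s9-q->s9

Handle the two conditions separately and then intersect. The first has 5 states tracking the count of `p`s modulo 5; the second has 6 states tracking whether the input so far still matches the prefix `pqqq`. A product state is a pair (one from each), accepting exactly when both do. After merging equivalent states the machine shrinks.
10 states suffice.
        p   q  
>  s0   s1  s2 
   s1   s2  s3 
   s2   s2  s2 
   s3   s2  s4 
   s4   s2  s5 
   s5   s6  s5 
   s6   s7  s6 
   s7   s8  s7 
   s8   s9  s8 
 * s9   s5  s9 
(> = start, * = accepting)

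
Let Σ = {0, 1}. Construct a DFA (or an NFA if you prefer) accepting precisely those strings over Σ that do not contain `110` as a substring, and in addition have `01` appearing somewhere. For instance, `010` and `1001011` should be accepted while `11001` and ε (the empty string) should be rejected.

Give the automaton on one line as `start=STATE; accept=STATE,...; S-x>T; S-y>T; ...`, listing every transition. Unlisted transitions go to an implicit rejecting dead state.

Build one automaton per condition and run them in lockstep. The first has 4 states tracking partial matches of the forbidden pattern `110`; the second has 3 states tracking whether and how much of `01` has been seen. A product state is a pair (one from each), accepting exactly when both do.
A 9-state machine:
        0   1  
>  q0   q1  q2 
   q1   q1  q3 
   q2   q1  q4 
 * q3   q5  q6 
   q4   q7  q4 
 * q5   q5  q3 
 * q6   q8  q6 
   q7   q7  q8 
   q8   q8  q8 
(> = start, * = accepting)

start=q0; accept=q3,q5,q6; q0-0>q1; q0-1>q2; q1-0>q1; q1-1>q3; q2-0>q1; q2-1>q4; q3-0>q5; q3-1>q6; q4-0>q7; q4-1>q4; q5-0>q5; q5-1>q3; q6-0>q8; q6-1>q6; q7-0>q7; q7-1>q8; q8-0>q8; q8-1>q8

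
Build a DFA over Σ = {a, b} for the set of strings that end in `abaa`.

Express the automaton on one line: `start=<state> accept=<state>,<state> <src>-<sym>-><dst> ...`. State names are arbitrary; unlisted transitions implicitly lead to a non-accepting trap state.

Remember how much of `abaa` the current input suffix matches. State q0 means no match yet; q1 means the last symbol is `a`; q2 means the last 2 symbols are `ab`; q3 means the last 3 symbols are `aba`; q4 means the last 4 symbols are `abaa`. Only q4 accepts. On a mismatch, fall back to the longest proper suffix that is still a prefix of `abaa`.
5 states suffice.
        a   b  
>  q0   q1  q0 
   q1   q1  q2 
   q2   q3  q0 
   q3   q4  q2 
 * q4   q1  q2 
(> = start, * = accepting)

start=q0 accept=q4 q0-a->q1 q0-b->q0 q1-a->q1 q1-b->q2 q2-a->q3 q2-b->q0 q3-a->q4 q3-b->q2 q4-a->q1 q4-b->q2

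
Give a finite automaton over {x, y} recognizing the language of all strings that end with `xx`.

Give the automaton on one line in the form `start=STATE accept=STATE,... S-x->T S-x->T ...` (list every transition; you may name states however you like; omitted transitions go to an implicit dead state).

Let each state record the length of the longest suffix of the input read so far that is also a prefix of `xx`. q1 means the last symbol is `x`; q2 means the last 2 symbols are `xx`. Accept only at q2, where the string currently ends in `xx`.
A 3-state machine:
        x   y  
>  q0   q1  q0 
   q1   q2  q0 
 * q2   q2  q0 
(> = start, * = accepting)

start=q0 accept=q2 q0-x->q1 q0-y->q0 q1-x->q2 q1-y->q0 q2-x->q2 q2-y->q0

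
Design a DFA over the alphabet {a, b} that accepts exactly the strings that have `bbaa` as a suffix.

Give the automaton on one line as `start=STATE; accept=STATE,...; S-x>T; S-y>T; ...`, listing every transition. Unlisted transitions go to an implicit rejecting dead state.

start=S0; accept=S4; S0-a>S0; S0-b>S1; S1-a>S0; S1-b>S2; S2-a>S3; S2-b>S2; S3-a>S4; S3-b>S1; S4-a>S0; S4-b>S1

Let each state record the length of the longest suffix of the input read so far that is also a prefix of `bbaa`. S1 means the last symbol is `b`; S2 means the last 2 symbols are `bb`; S3 means the last 3 symbols are `bba`; S4 means the last 4 symbols are `bbaa`. Accept only at S4, where the string currently ends in `bbaa`.
With 5 states:
        a   b  
>  S0   S0  S1 
   S1   S0  S2 
   S2   S3  S2 
   S3   S4  S1 
 * S4   S0  S1 
(> = start, * = accepting)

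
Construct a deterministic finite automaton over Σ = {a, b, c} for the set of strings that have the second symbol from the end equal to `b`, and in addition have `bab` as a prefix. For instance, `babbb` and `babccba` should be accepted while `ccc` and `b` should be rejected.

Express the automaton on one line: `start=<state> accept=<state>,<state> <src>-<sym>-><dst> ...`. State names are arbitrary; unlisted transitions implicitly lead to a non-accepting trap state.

Run two small machines in parallel and take their product. One (13 states) tracks the last 2 symbols read; the other (5 states) tracks whether the input so far still matches the prefix `bab`. Each combined state is a pair, one component from each; accept when both components accept.
          a    b    c  
>  q0     q1   q2   q3 
   q1     q4   q5   q6 
   q2     q7   q8   q9 
   q3    q10  q11  q12 
   q4     q4   q5   q6 
   q5    q13   q8   q9 
   q6    q10  q11  q12 
   q7     q4  q14   q6 
   q8    q13   q8   q9 
   q9    q10  q11  q12 
   q10    q4   q5   q6 
   q11   q13   q8   q9 
   q12   q10  q11  q12 
   q13    q4   q5   q6 
   q14   q15  q16  q17 
 * q15   q18  q14  q19 
 * q16   q15  q16  q17 
 * q17   q20  q21  q22 
   q18   q18  q14  q19 
   q19   q20  q21  q22 
   q20   q18  q14  q19 
   q21   q15  q16  q17 
   q22   q20  q21  q22 
(> = start, * = accepting)

start=q0 accept=q15,q16,q17 q0-a->q1 q0-b->q2 q0-c->q3 q1-a->q4 q1-b->q5 q1-c->q6 q2-a->q7 q2-b->q8 q2-c->q9 q3-a->q10 q3-b->q11 q3-c->q12 q4-a->q4 q4-b->q5 q4-c->q6 q5-a->q13 q5-b->q8 q5-c->q9 q6-a->q10 q6-b->q11 q6-c->q12 q7-a->q4 q7-b->q14 q7-c->q6 q8-a->q13 q8-b->q8 q8-c->q9 q9-a->q10 q9-b->q11 q9-c->q12 q10-a->q4 q10-b->q5 q10-c->q6 q11-a->q13 q11-b->q8 q11-c->q9 q12-a->q10 q12-b->q11 q12-c->q12 q13-a->q4 q13-b->q5 q13-c->q6 q14-a->q15 q14-b->q16 q14-c->q17 q15-a->q18 q15-b->q14 q15-c->q19 q16-a->q15 q16-b->q16 q16-c->q17 q17-a->q20 q17-b->q21 q17-c->q22 q18-a->q18 q18-b->q14 q18-c->q19 q19-a->q20 q19-b->q21 q19-c->q22 q20-a->q18 q20-b->q14 q20-c->q19 q21-a->q15 q21-b->q16 q21-c->q17 q22-a->q20 q22-b->q21 q22-c->q22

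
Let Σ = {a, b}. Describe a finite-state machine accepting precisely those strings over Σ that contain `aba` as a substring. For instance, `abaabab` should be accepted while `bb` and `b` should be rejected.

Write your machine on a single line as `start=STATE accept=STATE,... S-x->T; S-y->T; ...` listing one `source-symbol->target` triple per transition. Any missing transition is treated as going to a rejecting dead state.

Track how much of `aba` has been matched so far: state q0 is no progress, q3 is the absorbing accept state reached once `aba` has occurred. Intermediate states record partial matches; on a mismatch, fall back to the longest reusable overlap.
With 4 states:
        a   b  
>  q0   q1  q0 
   q1   q1  q2 
   q2   q3  q0 
 * q3   q3  q3 
(> = start, * = accepting)

start=q0; accept=q3; q0-a->q1; q0-b->q0; q1-a->q1; q1-b->q2; q2-a->q3; q2-b->q0; q3-a->q3; q3-b->q3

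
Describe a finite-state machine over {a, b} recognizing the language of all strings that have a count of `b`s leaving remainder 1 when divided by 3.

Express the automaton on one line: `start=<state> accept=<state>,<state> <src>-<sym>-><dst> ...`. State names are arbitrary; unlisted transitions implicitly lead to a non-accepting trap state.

Keep the running count of `b`s modulo 3: each `b` advances along the cycle q0 → q1 → q2 → q0 while other symbols loop. Accept at q1.
With 3 states:
        a   b  
>  q0   q0  q1 
 * q1   q1  q2 
   q2   q2  q0 
(> = start, * = accepting)

start=q0 accept=q1 q0-a->q0 q0-b->q1 q1-a->q1 q1-b->q2 q2-a->q2 q2-b->q0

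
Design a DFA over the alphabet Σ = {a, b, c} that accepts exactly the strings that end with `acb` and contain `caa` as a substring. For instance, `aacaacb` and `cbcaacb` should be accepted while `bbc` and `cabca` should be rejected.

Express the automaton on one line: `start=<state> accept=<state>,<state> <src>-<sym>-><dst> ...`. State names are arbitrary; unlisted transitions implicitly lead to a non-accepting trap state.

Build one automaton per condition and run them in lockstep. The first has 4 states tracking how much of the suffix `acb` has currently been matched; the second has 4 states tracking whether and how much of `caa` has been seen. A product state is a pair (one from each), accepting exactly when both do. Minimizing collapses redundant product states.
7 states suffice.
        a   b   c  
>  q0   q0  q0  q1 
   q1   q2  q0  q1 
   q2   q3  q0  q1 
   q3   q3  q4  q5 
   q4   q3  q4  q4 
   q5   q3  q6  q4 
 * q6   q3  q4  q4 
(> = start, * = accepting)

start=q0 accept=q6 q0-a->q0 q0-b->q0 q0-c->q1 q1-a->q2 q1-b->q0 q1-c->q1 q2-a->q3 q2-b->q0 q2-c->q1 q3-a->q3 q3-b->q4 q3-c->q5 q4-a->q3 q4-b->q4 q4-c->q4 q5-a->q3 q5-b->q6 q5-c->q4 q6-a->q3 q6-b->q4 q6-c->q4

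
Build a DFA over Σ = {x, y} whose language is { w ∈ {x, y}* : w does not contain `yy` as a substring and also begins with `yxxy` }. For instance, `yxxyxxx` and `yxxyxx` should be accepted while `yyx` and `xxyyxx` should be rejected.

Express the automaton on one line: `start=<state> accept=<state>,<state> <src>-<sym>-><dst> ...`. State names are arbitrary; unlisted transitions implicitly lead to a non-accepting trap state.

Run two small machines in parallel and take their product. The first has 3 states tracking partial matches of the forbidden pattern `yy`; the second has 6 states tracking whether the input so far still matches the prefix `yxxy`. A product state is a pair (one from each), accepting exactly when both do.
10 states suffice.
        x   y  
>  q0   q1  q2 
   q1   q1  q3 
   q2   q4  q5 
   q3   q1  q5 
   q4   q6  q3 
   q5   q5  q5 
   q6   q1  q7 
 * q7   q8  q9 
 * q8   q8  q7 
   q9   q9  q9 
(> = start, * = accepting)

start=q0 accept=q7,q8 q0-x->q1 q0-y->q2 q1-x->q1 q1-y->q3 q2-x->q4 q2-y->q5 q3-x->q1 q3-y->q5 q4-x->q6 q4-y->q3 q5-x->q5 q5-y->q5 q6-x->q1 q6-y->q7 q7-x->q8 q7-y->q9 q8-x->q8 q8-y->q7 q9-x->q9 q9-y->q9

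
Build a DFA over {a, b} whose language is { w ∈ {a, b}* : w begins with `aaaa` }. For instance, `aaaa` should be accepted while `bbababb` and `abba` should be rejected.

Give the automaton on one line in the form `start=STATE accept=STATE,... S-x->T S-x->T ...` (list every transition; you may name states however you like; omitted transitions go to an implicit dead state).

start=S0 accept=S4 S0-a->S1 S0-b->S5 S1-a->S2 S1-b->S5 S2-a->S3 S2-b->S5 S3-a->S4 S3-b->S5 S4-a->S4 S4-b->S4 S5-a->S5 S5-b->S5

Check the first 4 symbols one by one: S0 through S3 record how many have matched `aaaa` so far; any wrong symbol goes to the dead state S5. After all 4 match we enter the accepting sink S4.
6 states suffice.
        a   b  
>  S0   S1  S5 
   S1   S2  S5 
   S2   S3  S5 
   S3   S4  S5 
 * S4   S4  S4 
   S5   S5  S5 
(> = start, * = accepting)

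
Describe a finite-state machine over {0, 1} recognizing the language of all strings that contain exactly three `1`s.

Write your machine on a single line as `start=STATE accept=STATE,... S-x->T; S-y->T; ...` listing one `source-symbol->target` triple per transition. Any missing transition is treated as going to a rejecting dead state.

start=q0; accept=q3; q0-0->q0; q0-1->q1; q1-0->q1; q1-1->q2; q2-0->q2; q2-1->q3; q3-0->q3; q3-1->q4; q4-0->q4; q4-1->q4

Count `1`s, saturating at 4: states q0 through q3 mean 0 through 3 `1`s seen; q4 means more than 3. Each `1` increments (capped at q4); other symbols loop. Accept from {q3}.
With 5 states:
        0   1  
>  q0   q0  q1 
   q1   q1  q2 
   q2   q2  q3 
 * q3   q3  q4 
   q4   q4  q4 
(> = start, * = accepting)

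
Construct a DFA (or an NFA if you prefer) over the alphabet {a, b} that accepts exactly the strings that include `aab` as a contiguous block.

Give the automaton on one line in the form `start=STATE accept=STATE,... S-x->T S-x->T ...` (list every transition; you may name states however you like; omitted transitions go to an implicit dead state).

start=q0 accept=q3 q0-a->q1 q0-b->q0 q1-a->q2 q1-b->q0 q2-a->q2 q2-b->q3 q3-a->q3 q3-b->q3

Track how much of `aab` has been matched so far: state q0 is no progress, q3 is the absorbing accept state reached once `aab` has occurred. Intermediate states record partial matches; on a mismatch, fall back to the longest reusable overlap.
A 4-state machine:
        a   b  
>  q0   q1  q0 
   q1   q2  q0 
   q2   q2  q3 
 * q3   q3  q3 
(> = start, * = accepting)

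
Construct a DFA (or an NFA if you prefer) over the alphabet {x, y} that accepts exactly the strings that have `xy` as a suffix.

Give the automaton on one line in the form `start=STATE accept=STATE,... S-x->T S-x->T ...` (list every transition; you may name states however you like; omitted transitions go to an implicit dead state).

start=A accept=C A-x->B A-y->A B-x->B B-y->C C-x->B C-y->A

Remember how much of `xy` the current input suffix matches. State A means no match yet; B means the last symbol is `x`; C means the last 2 symbols are `xy`. Only C accepts. On a mismatch, fall back to the longest proper suffix that is still a prefix of `xy`.
With 3 states:
       x  y 
>  A   B  A 
   B   B  C 
 * C   B  A 
(> = start, * = accepting)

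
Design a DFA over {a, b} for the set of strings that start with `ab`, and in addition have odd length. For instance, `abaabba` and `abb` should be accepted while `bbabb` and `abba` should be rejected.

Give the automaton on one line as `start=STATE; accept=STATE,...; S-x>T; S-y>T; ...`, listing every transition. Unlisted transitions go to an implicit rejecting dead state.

Run two small machines in parallel and take their product. The first has 4 states tracking whether the input so far still matches the prefix `ab`; the second has 2 states tracking the input length modulo 2. A product state is a pair (one from each), accepting exactly when both do.
A 6-state machine:
        a   b  
>  S0   S1  S2 
   S1   S3  S4 
   S2   S3  S3 
   S3   S2  S2 
   S4   S5  S5 
 * S5   S4  S4 
(> = start, * = accepting)

start=S0; accept=S5; S0-a>S1; S0-b>S2; S1-a>S3; S1-b>S4; S2-a>S3; S2-b>S3; S3-a>S2; S3-b>S2; S4-a>S5; S4-b>S5; S5-a>S4; S5-b>S4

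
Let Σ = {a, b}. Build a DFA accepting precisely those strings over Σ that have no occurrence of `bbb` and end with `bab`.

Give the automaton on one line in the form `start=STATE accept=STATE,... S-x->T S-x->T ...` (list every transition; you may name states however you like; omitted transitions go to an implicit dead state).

Handle the two conditions separately and then intersect. The first has 4 states tracking partial matches of the forbidden pattern `bbb`; the second has 4 states tracking how much of the suffix `bab` has currently been matched. A product state is a pair (one from each), accepting exactly when both do. Minimizing collapses redundant product states.
        a   b  
>  q0   q0  q1 
   q1   q2  q3 
   q2   q0  q4 
   q3   q2  q5 
 * q4   q2  q3 
   q5   q5  q5 
(> = start, * = accepting)

start=q0 accept=q4 q0-a->q0 q0-b->q1 q1-a->q2 q1-b->q3 q2-a->q0 q2-b->q4 q3-a->q2 q3-b->q5 q4-a->q2 q4-b->q3 q5-a->q5 q5-b->q5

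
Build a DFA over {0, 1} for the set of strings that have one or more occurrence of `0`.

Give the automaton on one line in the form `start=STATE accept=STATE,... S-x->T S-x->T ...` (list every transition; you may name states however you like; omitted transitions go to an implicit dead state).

start=A accept=B,C A-0->B A-1->A B-0->C B-1->B C-0->C C-1->C

Only the number of `0`s matters, and only up to 2. Make a chain A → B → C advanced by each `0` (with C absorbing); every other symbol self-loops. The accepting set is {B, C}.
3 states suffice.
       0  1 
>  A   B  A 
 * B   C  B 
 * C   C  C 
(> = start, * = accepting)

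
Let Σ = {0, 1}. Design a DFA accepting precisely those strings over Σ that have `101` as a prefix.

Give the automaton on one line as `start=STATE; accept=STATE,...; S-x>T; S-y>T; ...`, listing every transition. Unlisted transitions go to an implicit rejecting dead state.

start=s0; accept=s3; s0-0>s4; s0-1>s1; s1-0>s2; s1-1>s4; s2-0>s4; s2-1>s3; s3-0>s3; s3-1>s3; s4-0>s4; s4-1>s4

Walk along `101` while the input agrees: from s0 take `1` to s1, and so on. Any deviation drops to the rejecting sink s4. Once s3 is reached the prefix is confirmed and every continuation is accepted.
5 states suffice.
        0   1  
>  s0   s4  s1 
   s1   s2  s4 
   s2   s4  s3 
 * s3   s3  s3 
   s4   s4  s4 
(> = start, * = accepting)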